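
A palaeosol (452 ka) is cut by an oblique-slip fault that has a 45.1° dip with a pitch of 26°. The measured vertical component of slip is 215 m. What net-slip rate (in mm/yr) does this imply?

dip-slip = throw / sin(dip) = 215 / sin(45.1°) = 303.5 m
net slip = dip-slip / sin(rake) = 303.5 / sin(26°) = 692.4 m
rate = 692.4 m / 452 ka = 0.00153 m/yr = 1.53 mm/yr

1.53 mm/yr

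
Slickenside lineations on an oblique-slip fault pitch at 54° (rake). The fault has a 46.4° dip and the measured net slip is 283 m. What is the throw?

166 m

dip-slip = net slip × sin(rake) = 283 m × sin(54°) = 229 m
throw = dip-slip × sin(dip) = 229 × sin(46.4°) = 166 m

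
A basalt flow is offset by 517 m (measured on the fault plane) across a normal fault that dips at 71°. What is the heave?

168 m

heave = dip-slip × cos(dip) = 517 m × cos(71°) = 168 m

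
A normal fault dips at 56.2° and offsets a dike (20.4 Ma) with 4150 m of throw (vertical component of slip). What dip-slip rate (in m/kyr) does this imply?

dip-slip = throw / sin(dip) = 4150 m / sin(56.2°) = 4994 m
rate = 4994 m / 20.4 Ma = 0.000245 m/yr = 0.245 m/kyr

0.245 m/kyr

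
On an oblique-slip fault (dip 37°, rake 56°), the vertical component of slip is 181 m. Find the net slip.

363 m

dip-slip = throw / sin(dip) = 181 / sin(37°) = 300.8 m
net slip = dip-slip / sin(rake) = 300.8 / sin(56°) = 363 m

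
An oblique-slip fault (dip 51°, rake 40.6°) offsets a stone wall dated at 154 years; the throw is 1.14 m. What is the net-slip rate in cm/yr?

dip-slip = throw / sin(dip) = 1.14 / sin(51°) = 1.467 m
net slip = dip-slip / sin(rake) = 1.467 / sin(40.6°) = 2.254 m
rate = 2.254 m / 154 years = 0.0146 m/yr = 1.46 cm/yr

1.46 cm/yr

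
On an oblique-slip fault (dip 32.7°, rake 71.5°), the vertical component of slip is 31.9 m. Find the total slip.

62.3 m

dip-slip = throw / sin(dip) = 31.9 / sin(32.7°) = 59.05 m
net slip = dip-slip / sin(rake) = 59.05 / sin(71.5°) = 62.3 m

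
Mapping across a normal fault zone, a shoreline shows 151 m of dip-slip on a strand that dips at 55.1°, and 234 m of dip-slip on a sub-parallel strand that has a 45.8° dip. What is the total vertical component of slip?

throw_A = 151 × sin(55.1°) = 123.8 m
throw_B = 234 × sin(45.8°) = 167.8 m
total = 123.8 + 167.8 = 292 m

292 m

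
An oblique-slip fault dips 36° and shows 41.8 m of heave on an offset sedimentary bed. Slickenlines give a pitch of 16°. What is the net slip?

187 m

dip-slip = heave / cos(dip) = 41.8 / cos(36°) = 51.67 m
net slip = dip-slip / sin(rake) = 51.67 / sin(16°) = 187 m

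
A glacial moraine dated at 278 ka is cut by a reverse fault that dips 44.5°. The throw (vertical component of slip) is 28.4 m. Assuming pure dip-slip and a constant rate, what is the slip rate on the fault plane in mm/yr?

0.146 mm/yr

dip-slip = throw / sin(dip) = 28.4 m / sin(44.5°) = 40.52 m
rate = 40.52 m / 278 ka = 0.000146 m/yr = 0.146 mm/yr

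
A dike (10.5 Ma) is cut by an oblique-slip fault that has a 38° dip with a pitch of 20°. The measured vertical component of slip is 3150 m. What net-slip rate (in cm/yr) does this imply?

dip-slip = throw / sin(dip) = 3150 / sin(38°) = 5116 m
net slip = dip-slip / sin(rake) = 5116 / sin(20°) = 14960 m
rate = 14960 m / 10.5 Ma = 0.00142 m/yr = 0.142 cm/yr

0.142 cm/yr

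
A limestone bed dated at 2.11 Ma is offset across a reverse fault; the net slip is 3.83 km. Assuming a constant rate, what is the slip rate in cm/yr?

rate = 3.83 km / 2.11 Ma = 0.00182 m/yr = 0.182 cm/yr

0.182 cm/yr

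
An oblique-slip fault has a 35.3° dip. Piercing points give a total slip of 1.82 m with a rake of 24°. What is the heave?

0.604 m

dip-slip = net slip × sin(rake) = 1.82 m × sin(24°) = 0.7403 m
heave = dip-slip × cos(dip) = 0.7403 × cos(35.3°) = 0.604 m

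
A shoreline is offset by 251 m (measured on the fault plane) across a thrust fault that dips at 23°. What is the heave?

heave = dip-slip × cos(dip) = 251 m × cos(23°) = 231 m

231 m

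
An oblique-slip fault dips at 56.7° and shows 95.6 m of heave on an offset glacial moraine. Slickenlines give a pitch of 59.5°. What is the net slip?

202 m

dip-slip = heave / cos(dip) = 95.6 / cos(56.7°) = 174.1 m
net slip = dip-slip / sin(rake) = 174.1 / sin(59.5°) = 202 m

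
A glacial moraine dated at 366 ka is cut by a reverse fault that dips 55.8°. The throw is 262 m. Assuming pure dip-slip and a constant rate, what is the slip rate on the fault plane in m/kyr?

dip-slip = throw / sin(dip) = 262 m / sin(55.8°) = 316.8 m
rate = 316.8 m / 366 ka = 0.000866 m/yr = 0.866 m/kyr

0.866 m/kyr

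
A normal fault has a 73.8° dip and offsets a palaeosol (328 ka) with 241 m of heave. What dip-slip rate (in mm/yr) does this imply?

2.63 mm/yr

dip-slip = heave / cos(dip) = 241 m / cos(73.8°) = 863.8 m
rate = 863.8 m / 328 ka = 0.00263 m/yr = 2.63 mm/yr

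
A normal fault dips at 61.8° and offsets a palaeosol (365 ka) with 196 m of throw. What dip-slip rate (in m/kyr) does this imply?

0.609 m/kyr

dip-slip = throw / sin(dip) = 196 m / sin(61.8°) = 222.4 m
rate = 222.4 m / 365 ka = 0.000609 m/yr = 0.609 m/kyr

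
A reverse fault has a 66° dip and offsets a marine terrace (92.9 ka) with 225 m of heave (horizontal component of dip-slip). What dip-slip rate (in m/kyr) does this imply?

dip-slip = heave / cos(dip) = 225 m / cos(66°) = 553.2 m
rate = 553.2 m / 92.9 ka = 0.00595 m/yr = 5.95 m/kyr

5.95 m/kyr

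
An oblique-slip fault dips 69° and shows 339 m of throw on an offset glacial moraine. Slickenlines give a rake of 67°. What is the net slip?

394 m

dip-slip = throw / sin(dip) = 339 / sin(69°) = 363.1 m
net slip = dip-slip / sin(rake) = 363.1 / sin(67°) = 394 m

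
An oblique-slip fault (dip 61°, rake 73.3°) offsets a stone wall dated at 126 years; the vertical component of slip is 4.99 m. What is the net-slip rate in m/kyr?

47.3 m/kyr

dip-slip = throw / sin(dip) = 4.99 / sin(61°) = 5.705 m
net slip = dip-slip / sin(rake) = 5.705 / sin(73.3°) = 5.957 m
rate = 5.957 m / 126 years = 0.0473 m/yr = 47.3 m/kyr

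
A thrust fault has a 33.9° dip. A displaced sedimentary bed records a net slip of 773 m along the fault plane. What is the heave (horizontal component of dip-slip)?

heave = dip-slip × cos(dip) = 773 m × cos(33.9°) = 642 m

642 m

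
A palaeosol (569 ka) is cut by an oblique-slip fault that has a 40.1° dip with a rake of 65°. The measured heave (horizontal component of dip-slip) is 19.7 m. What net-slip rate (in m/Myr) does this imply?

49.9 m/Myr

dip-slip = heave / cos(dip) = 19.7 / cos(40.1°) = 25.75 m
net slip = dip-slip / sin(rake) = 25.75 / sin(65°) = 28.42 m
rate = 28.42 m / 569 ka = 0.0000499 m/yr = 49.9 m/Myr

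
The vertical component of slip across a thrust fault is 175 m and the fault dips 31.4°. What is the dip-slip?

dip-slip = throw / sin(dip) = 175 / sin(31.4°) = 336 m

336 m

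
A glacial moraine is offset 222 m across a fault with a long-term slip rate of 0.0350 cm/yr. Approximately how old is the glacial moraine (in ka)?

634 ka

age = offset / rate = 222 m / (0.0350 cm/yr) = 634000 yr = 634 ka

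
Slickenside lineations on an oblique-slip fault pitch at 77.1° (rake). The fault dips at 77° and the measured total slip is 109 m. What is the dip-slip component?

106 m

dip-slip = net slip × sin(rake) = 109 m × sin(77.1°) = 106 m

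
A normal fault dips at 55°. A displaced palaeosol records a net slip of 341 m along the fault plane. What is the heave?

196 m

heave = dip-slip × cos(dip) = 341 m × cos(55°) = 196 m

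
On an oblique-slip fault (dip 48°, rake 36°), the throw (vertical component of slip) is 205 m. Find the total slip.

dip-slip = throw / sin(dip) = 205 / sin(48°) = 275.9 m
net slip = dip-slip / sin(rake) = 275.9 / sin(36°) = 469 m

469 m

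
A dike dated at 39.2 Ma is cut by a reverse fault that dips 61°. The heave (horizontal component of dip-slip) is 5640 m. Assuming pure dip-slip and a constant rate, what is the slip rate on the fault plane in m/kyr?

0.297 m/kyr

dip-slip = heave / cos(dip) = 5640 m / cos(61°) = 11630 m
rate = 11630 m / 39.2 Ma = 0.000297 m/yr = 0.297 m/kyr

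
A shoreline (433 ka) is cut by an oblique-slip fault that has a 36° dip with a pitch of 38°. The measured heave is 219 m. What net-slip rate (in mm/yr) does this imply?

1.02 mm/yr

dip-slip = heave / cos(dip) = 219 / cos(36°) = 270.7 m
net slip = dip-slip / sin(rake) = 270.7 / sin(38°) = 439.7 m
rate = 439.7 m / 433 ka = 0.00102 m/yr = 1.02 mm/yr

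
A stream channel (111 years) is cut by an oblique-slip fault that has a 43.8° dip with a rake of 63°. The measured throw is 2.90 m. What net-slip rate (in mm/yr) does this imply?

42.4 mm/yr

dip-slip = throw / sin(dip) = 2.90 / sin(43.8°) = 4.190 m
net slip = dip-slip / sin(rake) = 4.190 / sin(63°) = 4.702 m
rate = 4.702 m / 111 years = 0.0424 m/yr = 42.4 mm/yr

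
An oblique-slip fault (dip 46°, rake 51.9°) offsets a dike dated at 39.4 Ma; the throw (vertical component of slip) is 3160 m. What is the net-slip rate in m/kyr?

dip-slip = throw / sin(dip) = 3160 / sin(46°) = 4393 m
net slip = dip-slip / sin(rake) = 4393 / sin(51.9°) = 5582 m
rate = 5582 m / 39.4 Ma = 0.000142 m/yr = 0.142 m/kyr

0.142 m/kyr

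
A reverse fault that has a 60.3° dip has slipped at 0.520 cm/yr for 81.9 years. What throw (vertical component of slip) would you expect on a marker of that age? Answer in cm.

dip-slip = rate × time = 0.520 cm/yr × 81.9 years = 0.4259 m
throw = dip-slip × sin(dip) = 0.4259 × sin(60.3°) = 0.370 m = 37 cm

37 cm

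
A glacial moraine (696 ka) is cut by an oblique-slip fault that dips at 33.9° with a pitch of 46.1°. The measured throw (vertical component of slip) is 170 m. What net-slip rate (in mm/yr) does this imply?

dip-slip = throw / sin(dip) = 170 / sin(33.9°) = 304.8 m
net slip = dip-slip / sin(rake) = 304.8 / sin(46.1°) = 423 m
rate = 423 m / 696 ka = 0.000608 m/yr = 0.608 mm/yr

0.608 mm/yr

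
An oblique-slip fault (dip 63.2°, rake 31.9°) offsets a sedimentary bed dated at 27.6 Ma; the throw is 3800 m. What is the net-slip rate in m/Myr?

dip-slip = throw / sin(dip) = 3800 / sin(63.2°) = 4257 m
net slip = dip-slip / sin(rake) = 4257 / sin(31.9°) = 8056 m
rate = 8056 m / 27.6 Ma = 0.000292 m/yr = 292 m/Myr

292 m/Myr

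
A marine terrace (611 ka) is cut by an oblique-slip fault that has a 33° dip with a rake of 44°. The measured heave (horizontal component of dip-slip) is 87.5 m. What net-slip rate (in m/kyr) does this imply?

dip-slip = heave / cos(dip) = 87.5 / cos(33°) = 104.3 m
net slip = dip-slip / sin(rake) = 104.3 / sin(44°) = 150.2 m
rate = 150.2 m / 611 ka = 0.000246 m/yr = 0.246 m/kyr

0.246 m/kyr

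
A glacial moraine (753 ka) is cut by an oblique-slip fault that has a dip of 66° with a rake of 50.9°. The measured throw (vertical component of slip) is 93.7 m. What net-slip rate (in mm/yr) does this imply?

0.176 mm/yr

dip-slip = throw / sin(dip) = 93.7 / sin(66°) = 102.6 m
net slip = dip-slip / sin(rake) = 102.6 / sin(50.9°) = 132.2 m
rate = 132.2 m / 753 ka = 0.000176 m/yr = 0.176 mm/yr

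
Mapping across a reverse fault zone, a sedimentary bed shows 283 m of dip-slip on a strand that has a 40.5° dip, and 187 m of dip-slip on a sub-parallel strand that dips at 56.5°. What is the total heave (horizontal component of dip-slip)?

318 m

heave_A = 283 × cos(40.5°) = 215.2 m
heave_B = 187 × cos(56.5°) = 103.2 m
total = 215.2 + 103.2 = 318 m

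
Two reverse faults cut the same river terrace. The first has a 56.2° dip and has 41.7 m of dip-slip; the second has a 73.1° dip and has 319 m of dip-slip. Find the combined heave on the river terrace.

116 m

heave_A = 41.7 × cos(56.2°) = 23.20 m
heave_B = 319 × cos(73.1°) = 92.73 m
total = 23.20 + 92.73 = 116 m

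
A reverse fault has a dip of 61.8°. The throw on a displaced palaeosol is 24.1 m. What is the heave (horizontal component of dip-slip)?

12.9 m

heave = throw / tan(dip) = 24.1 / tan(61.8°) = 12.9 m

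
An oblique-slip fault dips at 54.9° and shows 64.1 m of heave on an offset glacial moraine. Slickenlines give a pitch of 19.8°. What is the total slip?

329 m

dip-slip = heave / cos(dip) = 64.1 / cos(54.9°) = 111.5 m
net slip = dip-slip / sin(rake) = 111.5 / sin(19.8°) = 329 m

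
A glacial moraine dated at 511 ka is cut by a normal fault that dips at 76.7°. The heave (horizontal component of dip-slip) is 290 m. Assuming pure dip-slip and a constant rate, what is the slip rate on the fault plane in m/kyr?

2.47 m/kyr

dip-slip = heave / cos(dip) = 290 m / cos(76.7°) = 1261 m
rate = 1261 m / 511 ka = 0.00247 m/yr = 2.47 m/kyr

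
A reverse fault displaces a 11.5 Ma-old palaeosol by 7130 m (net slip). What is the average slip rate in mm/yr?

0.620 mm/yr

rate = 7130 m / 11.5 Ma = 0.000620 m/yr = 0.620 mm/yr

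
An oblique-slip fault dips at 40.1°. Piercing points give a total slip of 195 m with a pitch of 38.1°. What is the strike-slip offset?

strike-slip = net slip × cos(rake) = 195 m × cos(38.1°) = 153 m

153 m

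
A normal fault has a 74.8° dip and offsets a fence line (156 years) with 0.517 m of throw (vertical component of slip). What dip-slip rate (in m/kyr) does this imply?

3.43 m/kyr

dip-slip = throw / sin(dip) = 0.517 m / sin(74.8°) = 0.5357 m
rate = 0.5357 m / 156 years = 0.00343 m/yr = 3.43 m/kyr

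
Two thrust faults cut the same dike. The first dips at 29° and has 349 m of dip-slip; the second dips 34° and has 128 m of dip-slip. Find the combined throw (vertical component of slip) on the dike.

241 m

throw_A = 349 × sin(29°) = 169.2 m
throw_B = 128 × sin(34°) = 71.58 m
total = 169.2 + 71.58 = 241 m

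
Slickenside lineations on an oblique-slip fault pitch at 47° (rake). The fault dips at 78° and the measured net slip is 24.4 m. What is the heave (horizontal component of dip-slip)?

dip-slip = net slip × sin(rake) = 24.4 m × sin(47°) = 17.85 m
heave = dip-slip × cos(dip) = 17.85 × cos(78°) = 3.71 m

3.71 m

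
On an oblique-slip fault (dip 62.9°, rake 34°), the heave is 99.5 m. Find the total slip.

391 m

dip-slip = heave / cos(dip) = 99.5 / cos(62.9°) = 218.4 m
net slip = dip-slip / sin(rake) = 218.4 / sin(34°) = 391 m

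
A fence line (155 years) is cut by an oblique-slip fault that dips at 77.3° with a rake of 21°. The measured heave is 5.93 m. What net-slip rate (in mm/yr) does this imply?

dip-slip = heave / cos(dip) = 5.93 / cos(77.3°) = 26.97 m
net slip = dip-slip / sin(rake) = 26.97 / sin(21°) = 75.27 m
rate = 75.27 m / 155 years = 0.486 m/yr = 486 mm/yr

486 mm/yr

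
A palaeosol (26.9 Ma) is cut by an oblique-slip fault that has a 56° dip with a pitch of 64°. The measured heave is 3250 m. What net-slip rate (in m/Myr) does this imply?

dip-slip = heave / cos(dip) = 3250 / cos(56°) = 5812 m
net slip = dip-slip / sin(rake) = 5812 / sin(64°) = 6466 m
rate = 6466 m / 26.9 Ma = 0.000240 m/yr = 240 m/Myr

240 m/Myr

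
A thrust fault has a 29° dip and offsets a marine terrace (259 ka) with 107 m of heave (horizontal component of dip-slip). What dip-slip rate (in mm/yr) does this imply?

dip-slip = heave / cos(dip) = 107 m / cos(29°) = 122.3 m
rate = 122.3 m / 259 ka = 0.000472 m/yr = 0.472 mm/yr

0.472 mm/yr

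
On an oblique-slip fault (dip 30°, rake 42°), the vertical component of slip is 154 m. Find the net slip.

dip-slip = throw / sin(dip) = 154 / sin(30°) = 308 m
net slip = dip-slip / sin(rake) = 308 / sin(42°) = 460 m

460 m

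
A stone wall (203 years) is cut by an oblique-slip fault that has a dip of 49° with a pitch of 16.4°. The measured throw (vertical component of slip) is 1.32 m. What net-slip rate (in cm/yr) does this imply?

3.05 cm/yr

dip-slip = throw / sin(dip) = 1.32 / sin(49°) = 1.749 m
net slip = dip-slip / sin(rake) = 1.749 / sin(16.4°) = 6.195 m
rate = 6.195 m / 203 years = 0.0305 m/yr = 3.05 cm/yr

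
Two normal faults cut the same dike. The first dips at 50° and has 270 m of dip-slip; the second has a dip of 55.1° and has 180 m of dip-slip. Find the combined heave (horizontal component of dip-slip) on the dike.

277 m

heave_A = 270 × cos(50°) = 173.6 m
heave_B = 180 × cos(55.1°) = 103 m
total = 173.6 + 103 = 277 m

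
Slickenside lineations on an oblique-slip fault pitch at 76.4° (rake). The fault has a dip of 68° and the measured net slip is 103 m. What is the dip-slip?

dip-slip = net slip × sin(rake) = 103 m × sin(76.4°) = 100 m

100 m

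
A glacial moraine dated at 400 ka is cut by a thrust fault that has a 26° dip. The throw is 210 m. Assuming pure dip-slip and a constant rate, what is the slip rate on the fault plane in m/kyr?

1.20 m/kyr

dip-slip = throw / sin(dip) = 210 m / sin(26°) = 479 m
rate = 479 m / 400 ka = 0.00120 m/yr = 1.20 m/kyr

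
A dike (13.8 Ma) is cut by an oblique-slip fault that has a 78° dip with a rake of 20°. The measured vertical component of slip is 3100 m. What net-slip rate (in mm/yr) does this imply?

dip-slip = throw / sin(dip) = 3100 / sin(78°) = 3169 m
net slip = dip-slip / sin(rake) = 3169 / sin(20°) = 9266 m
rate = 9266 m / 13.8 Ma = 0.000671 m/yr = 0.671 mm/yr

0.671 mm/yr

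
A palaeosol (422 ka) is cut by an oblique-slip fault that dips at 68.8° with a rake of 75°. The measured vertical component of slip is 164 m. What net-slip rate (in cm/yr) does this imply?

0.0432 cm/yr

dip-slip = throw / sin(dip) = 164 / sin(68.8°) = 175.9 m
net slip = dip-slip / sin(rake) = 175.9 / sin(75°) = 182.1 m
rate = 182.1 m / 422 ka = 0.000432 m/yr = 0.0432 cm/yr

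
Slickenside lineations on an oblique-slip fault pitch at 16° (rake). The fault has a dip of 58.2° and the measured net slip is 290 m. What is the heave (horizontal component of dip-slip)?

42.1 m

dip-slip = net slip × sin(rake) = 290 m × sin(16°) = 79.93 m
heave = dip-slip × cos(dip) = 79.93 × cos(58.2°) = 42.1 m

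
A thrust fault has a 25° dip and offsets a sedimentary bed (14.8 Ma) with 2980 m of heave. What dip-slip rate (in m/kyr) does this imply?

0.222 m/kyr

dip-slip = heave / cos(dip) = 2980 m / cos(25°) = 3288 m
rate = 3288 m / 14.8 Ma = 0.000222 m/yr = 0.222 m/kyr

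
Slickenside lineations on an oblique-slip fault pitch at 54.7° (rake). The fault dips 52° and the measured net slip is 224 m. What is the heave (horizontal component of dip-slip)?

113 m

dip-slip = net slip × sin(rake) = 224 m × sin(54.7°) = 182.8 m
heave = dip-slip × cos(dip) = 182.8 × cos(52°) = 113 m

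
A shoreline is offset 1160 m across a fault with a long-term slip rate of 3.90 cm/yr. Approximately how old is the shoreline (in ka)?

29.7 ka

age = offset / rate = 1160 m / (3.90 cm/yr) = 29700 yr = 29.7 ka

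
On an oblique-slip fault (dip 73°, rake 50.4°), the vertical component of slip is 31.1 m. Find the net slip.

dip-slip = throw / sin(dip) = 31.1 / sin(73°) = 32.52 m
net slip = dip-slip / sin(rake) = 32.52 / sin(50.4°) = 42.2 m

42.2 m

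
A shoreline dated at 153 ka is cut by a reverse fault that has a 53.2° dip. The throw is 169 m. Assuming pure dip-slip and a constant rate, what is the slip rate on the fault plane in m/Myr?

1380 m/Myr

dip-slip = throw / sin(dip) = 169 m / sin(53.2°) = 211.1 m
rate = 211.1 m / 153 ka = 0.00138 m/yr = 1380 m/Myr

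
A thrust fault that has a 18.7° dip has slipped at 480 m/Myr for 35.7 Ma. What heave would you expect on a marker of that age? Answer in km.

16.2 km

dip-slip = rate × time = 480 m/Myr × 35.7 Ma = 17140 m
heave = dip-slip × cos(dip) = 17140 × cos(18.7°) = 16200 m = 16.2 km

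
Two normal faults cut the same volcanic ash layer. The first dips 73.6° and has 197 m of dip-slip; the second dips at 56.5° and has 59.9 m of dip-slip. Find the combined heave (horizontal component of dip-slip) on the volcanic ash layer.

heave_A = 197 × cos(73.6°) = 55.62 m
heave_B = 59.9 × cos(56.5°) = 33.06 m
total = 55.62 + 33.06 = 88.7 m

88.7 m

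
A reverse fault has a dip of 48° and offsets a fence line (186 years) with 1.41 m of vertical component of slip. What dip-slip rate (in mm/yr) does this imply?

10.2 mm/yr

dip-slip = throw / sin(dip) = 1.41 m / sin(48°) = 1.897 m
rate = 1.897 m / 186 years = 0.0102 m/yr = 10.2 mm/yr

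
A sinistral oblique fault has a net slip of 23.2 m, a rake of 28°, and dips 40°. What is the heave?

8.34 m

dip-slip = net slip × sin(rake) = 23.2 m × sin(28°) = 10.89 m
heave = dip-slip × cos(dip) = 10.89 × cos(40°) = 8.34 m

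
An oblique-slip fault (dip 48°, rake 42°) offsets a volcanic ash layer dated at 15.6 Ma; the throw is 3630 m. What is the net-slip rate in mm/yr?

dip-slip = throw / sin(dip) = 3630 / sin(48°) = 4885 m
net slip = dip-slip / sin(rake) = 4885 / sin(42°) = 7300 m
rate = 7300 m / 15.6 Ma = 0.000468 m/yr = 0.468 mm/yr

0.468 mm/yr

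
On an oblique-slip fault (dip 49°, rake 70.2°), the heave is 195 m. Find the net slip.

316 m

dip-slip = heave / cos(dip) = 195 / cos(49°) = 297.2 m
net slip = dip-slip / sin(rake) = 297.2 / sin(70.2°) = 316 m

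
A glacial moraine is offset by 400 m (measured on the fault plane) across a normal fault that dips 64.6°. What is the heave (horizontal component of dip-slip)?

172 m

heave = dip-slip × cos(dip) = 400 m × cos(64.6°) = 172 m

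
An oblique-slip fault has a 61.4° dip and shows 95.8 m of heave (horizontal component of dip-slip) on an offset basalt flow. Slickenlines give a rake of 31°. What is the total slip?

dip-slip = heave / cos(dip) = 95.8 / cos(61.4°) = 200.1 m
net slip = dip-slip / sin(rake) = 200.1 / sin(31°) = 389 m

389 m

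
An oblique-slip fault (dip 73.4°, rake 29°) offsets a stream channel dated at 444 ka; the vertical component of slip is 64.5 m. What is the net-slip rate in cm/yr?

dip-slip = throw / sin(dip) = 64.5 / sin(73.4°) = 67.31 m
net slip = dip-slip / sin(rake) = 67.31 / sin(29°) = 138.8 m
rate = 138.8 m / 444 ka = 0.000313 m/yr = 0.0313 cm/yr

0.0313 cm/yr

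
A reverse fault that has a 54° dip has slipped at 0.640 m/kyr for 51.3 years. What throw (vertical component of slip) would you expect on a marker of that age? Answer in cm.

dip-slip = rate × time = 0.640 m/kyr × 51.3 years = 0.03283 m
throw = dip-slip × sin(dip) = 0.03283 × sin(54°) = 0.0266 m = 2.66 cm

2.66 cm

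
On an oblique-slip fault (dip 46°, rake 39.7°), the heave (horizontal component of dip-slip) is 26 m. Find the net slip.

dip-slip = heave / cos(dip) = 26 / cos(46°) = 37.43 m
net slip = dip-slip / sin(rake) = 37.43 / sin(39.7°) = 58.6 m

58.6 m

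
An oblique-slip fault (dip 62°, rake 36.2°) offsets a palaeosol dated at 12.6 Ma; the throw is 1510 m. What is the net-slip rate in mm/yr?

dip-slip = throw / sin(dip) = 1510 / sin(62°) = 1710 m
net slip = dip-slip / sin(rake) = 1710 / sin(36.2°) = 2896 m
rate = 2896 m / 12.6 Ma = 0.000230 m/yr = 0.230 mm/yr

0.230 mm/yr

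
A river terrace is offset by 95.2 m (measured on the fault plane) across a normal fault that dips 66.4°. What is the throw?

throw = dip-slip × sin(dip) = 95.2 m × sin(66.4°) = 87.2 m

87.2 m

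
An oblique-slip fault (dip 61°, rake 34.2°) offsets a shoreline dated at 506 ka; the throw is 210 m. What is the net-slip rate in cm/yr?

0.0844 cm/yr

dip-slip = throw / sin(dip) = 210 / sin(61°) = 240.1 m
net slip = dip-slip / sin(rake) = 240.1 / sin(34.2°) = 427.2 m
rate = 427.2 m / 506 ka = 0.000844 m/yr = 0.0844 cm/yr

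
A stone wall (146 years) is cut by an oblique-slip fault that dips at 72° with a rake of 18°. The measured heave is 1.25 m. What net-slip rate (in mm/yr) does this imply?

89.7 mm/yr

dip-slip = heave / cos(dip) = 1.25 / cos(72°) = 4.045 m
net slip = dip-slip / sin(rake) = 4.045 / sin(18°) = 13.09 m
rate = 13.09 m / 146 years = 0.0897 m/yr = 89.7 mm/yr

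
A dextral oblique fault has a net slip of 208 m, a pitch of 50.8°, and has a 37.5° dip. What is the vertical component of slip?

dip-slip = net slip × sin(rake) = 208 m × sin(50.8°) = 161.2 m
throw = dip-slip × sin(dip) = 161.2 × sin(37.5°) = 98.1 m

98.1 m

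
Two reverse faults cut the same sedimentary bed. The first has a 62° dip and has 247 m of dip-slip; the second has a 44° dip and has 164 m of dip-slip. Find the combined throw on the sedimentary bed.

332 m

throw_A = 247 × sin(62°) = 218.1 m
throw_B = 164 × sin(44°) = 113.9 m
total = 218.1 + 113.9 = 332 m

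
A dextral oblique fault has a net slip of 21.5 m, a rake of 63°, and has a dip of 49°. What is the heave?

12.6 m

dip-slip = net slip × sin(rake) = 21.5 m × sin(63°) = 19.16 m
heave = dip-slip × cos(dip) = 19.16 × cos(49°) = 12.6 m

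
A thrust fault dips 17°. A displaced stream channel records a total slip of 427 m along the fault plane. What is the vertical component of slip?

125 m

throw = dip-slip × sin(dip) = 427 m × sin(17°) = 125 m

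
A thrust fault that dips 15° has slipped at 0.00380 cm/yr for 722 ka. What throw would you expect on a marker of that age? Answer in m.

7.10 m

dip-slip = rate × time = 0.00380 cm/yr × 722 ka = 27.44 m
throw = dip-slip × sin(dip) = 27.44 × sin(15°) = 7.10 m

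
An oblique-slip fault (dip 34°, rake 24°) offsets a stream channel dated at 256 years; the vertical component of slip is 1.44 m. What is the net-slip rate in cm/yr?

2.47 cm/yr

dip-slip = throw / sin(dip) = 1.44 / sin(34°) = 2.575 m
net slip = dip-slip / sin(rake) = 2.575 / sin(24°) = 6.331 m
rate = 6.331 m / 256 years = 0.0247 m/yr = 2.47 cm/yr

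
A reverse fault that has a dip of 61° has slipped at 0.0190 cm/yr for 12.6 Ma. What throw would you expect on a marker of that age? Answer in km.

dip-slip = rate × time = 0.0190 cm/yr × 12.6 Ma = 2394 m
throw = dip-slip × sin(dip) = 2394 × sin(61°) = 2090 m = 2.09 km

2.09 km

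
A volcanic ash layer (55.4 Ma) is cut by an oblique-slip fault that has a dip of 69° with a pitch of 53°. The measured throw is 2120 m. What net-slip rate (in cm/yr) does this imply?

dip-slip = throw / sin(dip) = 2120 / sin(69°) = 2271 m
net slip = dip-slip / sin(rake) = 2271 / sin(53°) = 2843 m
rate = 2843 m / 55.4 Ma = 0.0000513 m/yr = 0.00513 cm/yr

0.00513 cm/yr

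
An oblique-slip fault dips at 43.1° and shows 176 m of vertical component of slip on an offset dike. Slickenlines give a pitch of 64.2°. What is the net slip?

dip-slip = throw / sin(dip) = 176 / sin(43.1°) = 257.6 m
net slip = dip-slip / sin(rake) = 257.6 / sin(64.2°) = 286 m

286 m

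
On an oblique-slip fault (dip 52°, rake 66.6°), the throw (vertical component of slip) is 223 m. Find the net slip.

dip-slip = throw / sin(dip) = 223 / sin(52°) = 283 m
net slip = dip-slip / sin(rake) = 283 / sin(66.6°) = 308 m

308 m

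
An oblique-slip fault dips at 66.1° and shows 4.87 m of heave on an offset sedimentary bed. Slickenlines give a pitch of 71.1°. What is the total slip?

12.7 m

dip-slip = heave / cos(dip) = 4.87 / cos(66.1°) = 12.02 m
net slip = dip-slip / sin(rake) = 12.02 / sin(71.1°) = 12.7 m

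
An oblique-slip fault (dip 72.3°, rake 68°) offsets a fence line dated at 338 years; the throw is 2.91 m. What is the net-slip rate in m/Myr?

9750 m/Myr

dip-slip = throw / sin(dip) = 2.91 / sin(72.3°) = 3.055 m
net slip = dip-slip / sin(rake) = 3.055 / sin(68°) = 3.294 m
rate = 3.294 m / 338 years = 0.00975 m/yr = 9750 m/Myr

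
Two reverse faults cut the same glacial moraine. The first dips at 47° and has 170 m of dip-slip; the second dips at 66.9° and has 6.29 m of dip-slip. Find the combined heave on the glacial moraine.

118 m

heave_A = 170 × cos(47°) = 115.9 m
heave_B = 6.29 × cos(66.9°) = 2.468 m
total = 115.9 + 2.468 = 118 m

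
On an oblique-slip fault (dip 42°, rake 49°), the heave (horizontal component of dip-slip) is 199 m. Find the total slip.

dip-slip = heave / cos(dip) = 199 / cos(42°) = 267.8 m
net slip = dip-slip / sin(rake) = 267.8 / sin(49°) = 355 m

355 m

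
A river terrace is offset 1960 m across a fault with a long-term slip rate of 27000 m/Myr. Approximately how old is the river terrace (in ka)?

age = offset / rate = 1960 m / (27000 m/Myr) = 72600 yr = 72.6 ka

72.6 ka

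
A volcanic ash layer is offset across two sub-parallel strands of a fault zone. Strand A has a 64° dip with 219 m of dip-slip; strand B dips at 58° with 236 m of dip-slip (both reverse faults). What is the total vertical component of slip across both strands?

397 m

throw_A = 219 × sin(64°) = 196.8 m
throw_B = 236 × sin(58°) = 200.1 m
total = 196.8 + 200.1 = 397 m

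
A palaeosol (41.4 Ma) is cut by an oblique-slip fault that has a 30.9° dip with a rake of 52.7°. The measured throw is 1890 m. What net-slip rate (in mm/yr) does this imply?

0.112 mm/yr

dip-slip = throw / sin(dip) = 1890 / sin(30.9°) = 3680 m
net slip = dip-slip / sin(rake) = 3680 / sin(52.7°) = 4627 m
rate = 4627 m / 41.4 Ma = 0.000112 m/yr = 0.112 mm/yr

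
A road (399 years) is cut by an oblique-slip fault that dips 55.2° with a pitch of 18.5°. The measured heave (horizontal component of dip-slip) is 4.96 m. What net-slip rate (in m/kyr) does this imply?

dip-slip = heave / cos(dip) = 4.96 / cos(55.2°) = 8.691 m
net slip = dip-slip / sin(rake) = 8.691 / sin(18.5°) = 27.39 m
rate = 27.39 m / 399 years = 0.0686 m/yr = 68.6 m/kyr

68.6 m/kyr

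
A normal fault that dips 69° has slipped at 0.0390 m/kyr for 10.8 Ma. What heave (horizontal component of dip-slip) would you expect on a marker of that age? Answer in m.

151 m

dip-slip = rate × time = 0.0390 m/kyr × 10.8 Ma = 421.2 m
heave = dip-slip × cos(dip) = 421.2 × cos(69°) = 151 m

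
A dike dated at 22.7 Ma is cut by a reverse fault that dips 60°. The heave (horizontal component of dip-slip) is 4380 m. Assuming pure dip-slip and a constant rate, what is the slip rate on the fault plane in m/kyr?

0.386 m/kyr

dip-slip = heave / cos(dip) = 4380 m / cos(60°) = 8760 m
rate = 8760 m / 22.7 Ma = 0.000386 m/yr = 0.386 m/kyr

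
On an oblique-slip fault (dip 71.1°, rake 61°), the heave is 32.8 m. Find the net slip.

116 m

dip-slip = heave / cos(dip) = 32.8 / cos(71.1°) = 101.3 m
net slip = dip-slip / sin(rake) = 101.3 / sin(61°) = 116 m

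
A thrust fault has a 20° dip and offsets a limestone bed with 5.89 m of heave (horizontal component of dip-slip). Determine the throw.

2.14 m

throw = heave × tan(dip) = 5.89 × tan(20°) = 2.14 m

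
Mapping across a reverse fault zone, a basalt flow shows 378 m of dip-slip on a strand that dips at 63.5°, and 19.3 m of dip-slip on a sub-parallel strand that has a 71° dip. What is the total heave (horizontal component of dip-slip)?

175 m

heave_A = 378 × cos(63.5°) = 168.7 m
heave_B = 19.3 × cos(71°) = 6.283 m
total = 168.7 + 6.283 = 175 m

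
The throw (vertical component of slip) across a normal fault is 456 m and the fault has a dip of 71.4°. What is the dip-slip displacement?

481 m

dip-slip = throw / sin(dip) = 456 / sin(71.4°) = 481 m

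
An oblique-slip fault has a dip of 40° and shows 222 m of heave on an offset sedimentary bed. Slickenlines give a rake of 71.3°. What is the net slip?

dip-slip = heave / cos(dip) = 222 / cos(40°) = 289.8 m
net slip = dip-slip / sin(rake) = 289.8 / sin(71.3°) = 306 m

306 m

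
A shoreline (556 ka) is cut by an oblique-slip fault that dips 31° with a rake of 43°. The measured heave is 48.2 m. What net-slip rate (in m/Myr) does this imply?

148 m/Myr

dip-slip = heave / cos(dip) = 48.2 / cos(31°) = 56.23 m
net slip = dip-slip / sin(rake) = 56.23 / sin(43°) = 82.45 m
rate = 82.45 m / 556 ka = 0.000148 m/yr = 148 m/Myr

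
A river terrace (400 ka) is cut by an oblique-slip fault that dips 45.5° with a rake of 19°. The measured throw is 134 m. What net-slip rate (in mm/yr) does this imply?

1.44 mm/yr

dip-slip = throw / sin(dip) = 134 / sin(45.5°) = 187.9 m
net slip = dip-slip / sin(rake) = 187.9 / sin(19°) = 577.1 m
rate = 577.1 m / 400 ka = 0.00144 m/yr = 1.44 mm/yr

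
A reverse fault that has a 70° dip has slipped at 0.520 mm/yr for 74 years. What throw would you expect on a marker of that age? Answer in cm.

3.62 cm

dip-slip = rate × time = 0.520 mm/yr × 74 years = 0.03848 m
throw = dip-slip × sin(dip) = 0.03848 × sin(70°) = 0.0362 m = 3.62 cm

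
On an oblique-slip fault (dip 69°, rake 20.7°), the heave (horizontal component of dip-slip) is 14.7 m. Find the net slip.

116 m

dip-slip = heave / cos(dip) = 14.7 / cos(69°) = 41.02 m
net slip = dip-slip / sin(rake) = 41.02 / sin(20.7°) = 116 m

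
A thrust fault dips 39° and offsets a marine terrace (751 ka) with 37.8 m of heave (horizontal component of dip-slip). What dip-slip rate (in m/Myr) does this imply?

dip-slip = heave / cos(dip) = 37.8 m / cos(39°) = 48.64 m
rate = 48.64 m / 751 ka = 0.0000648 m/yr = 64.8 m/Myr

64.8 m/Myr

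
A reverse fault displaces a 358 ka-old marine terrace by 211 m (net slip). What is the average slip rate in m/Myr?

589 m/Myr

rate = 211 m / 358 ka = 0.000589 m/yr = 589 m/Myr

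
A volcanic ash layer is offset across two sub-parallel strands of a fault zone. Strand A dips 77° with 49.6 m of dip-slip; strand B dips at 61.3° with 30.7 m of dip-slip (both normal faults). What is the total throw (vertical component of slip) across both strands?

throw_A = 49.6 × sin(77°) = 48.33 m
throw_B = 30.7 × sin(61.3°) = 26.93 m
total = 48.33 + 26.93 = 75.3 m

75.3 m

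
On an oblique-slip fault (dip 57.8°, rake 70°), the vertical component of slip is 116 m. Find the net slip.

146 m

dip-slip = throw / sin(dip) = 116 / sin(57.8°) = 137.1 m
net slip = dip-slip / sin(rake) = 137.1 / sin(70°) = 146 m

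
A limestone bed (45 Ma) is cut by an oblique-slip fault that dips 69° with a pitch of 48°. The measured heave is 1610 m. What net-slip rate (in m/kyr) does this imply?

0.134 m/kyr

dip-slip = heave / cos(dip) = 1610 / cos(69°) = 4493 m
net slip = dip-slip / sin(rake) = 4493 / sin(48°) = 6045 m
rate = 6045 m / 45 Ma = 0.000134 m/yr = 0.134 m/kyr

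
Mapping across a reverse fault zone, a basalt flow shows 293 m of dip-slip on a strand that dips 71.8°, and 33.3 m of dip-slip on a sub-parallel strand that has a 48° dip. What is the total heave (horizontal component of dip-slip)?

114 m

heave_A = 293 × cos(71.8°) = 91.51 m
heave_B = 33.3 × cos(48°) = 22.28 m
total = 91.51 + 22.28 = 114 m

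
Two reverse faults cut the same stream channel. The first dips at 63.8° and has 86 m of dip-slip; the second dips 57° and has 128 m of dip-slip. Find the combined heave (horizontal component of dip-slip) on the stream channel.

heave_A = 86 × cos(63.8°) = 37.97 m
heave_B = 128 × cos(57°) = 69.71 m
total = 37.97 + 69.71 = 108 m

108 m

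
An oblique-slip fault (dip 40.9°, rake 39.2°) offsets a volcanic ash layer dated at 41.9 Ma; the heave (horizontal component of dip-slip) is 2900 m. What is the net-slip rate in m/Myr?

dip-slip = heave / cos(dip) = 2900 / cos(40.9°) = 3837 m
net slip = dip-slip / sin(rake) = 3837 / sin(39.2°) = 6070 m
rate = 6070 m / 41.9 Ma = 0.000145 m/yr = 145 m/Myr

145 m/Myr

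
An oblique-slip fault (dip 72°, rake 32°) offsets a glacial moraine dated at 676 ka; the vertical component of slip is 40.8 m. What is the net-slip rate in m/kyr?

0.120 m/kyr

dip-slip = throw / sin(dip) = 40.8 / sin(72°) = 42.90 m
net slip = dip-slip / sin(rake) = 42.90 / sin(32°) = 80.96 m
rate = 80.96 m / 676 ka = 0.000120 m/yr = 0.120 m/kyr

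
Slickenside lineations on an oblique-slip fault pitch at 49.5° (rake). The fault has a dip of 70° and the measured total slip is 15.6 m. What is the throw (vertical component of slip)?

dip-slip = net slip × sin(rake) = 15.6 m × sin(49.5°) = 11.86 m
throw = dip-slip × sin(dip) = 11.86 × sin(70°) = 11.1 m

11.1 m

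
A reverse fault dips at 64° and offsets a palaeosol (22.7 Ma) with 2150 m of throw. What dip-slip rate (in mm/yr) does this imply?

dip-slip = throw / sin(dip) = 2150 m / sin(64°) = 2392 m
rate = 2392 m / 22.7 Ma = 0.000105 m/yr = 0.105 mm/yr

0.105 mm/yr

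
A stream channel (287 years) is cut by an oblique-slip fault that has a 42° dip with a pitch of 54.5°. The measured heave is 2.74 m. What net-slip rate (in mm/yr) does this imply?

dip-slip = heave / cos(dip) = 2.74 / cos(42°) = 3.687 m
net slip = dip-slip / sin(rake) = 3.687 / sin(54.5°) = 4.529 m
rate = 4.529 m / 287 years = 0.0158 m/yr = 15.8 mm/yr

15.8 mm/yr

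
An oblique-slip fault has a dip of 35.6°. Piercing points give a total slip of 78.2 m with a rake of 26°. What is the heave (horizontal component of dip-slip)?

dip-slip = net slip × sin(rake) = 78.2 m × sin(26°) = 34.28 m
heave = dip-slip × cos(dip) = 34.28 × cos(35.6°) = 27.9 m

27.9 m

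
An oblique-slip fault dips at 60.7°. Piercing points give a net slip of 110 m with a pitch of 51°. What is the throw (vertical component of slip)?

74.5 m

dip-slip = net slip × sin(rake) = 110 m × sin(51°) = 85.49 m
throw = dip-slip × sin(dip) = 85.49 × sin(60.7°) = 74.5 m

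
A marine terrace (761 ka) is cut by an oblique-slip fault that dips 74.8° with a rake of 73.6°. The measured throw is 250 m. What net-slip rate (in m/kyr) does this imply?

dip-slip = throw / sin(dip) = 250 / sin(74.8°) = 259.1 m
net slip = dip-slip / sin(rake) = 259.1 / sin(73.6°) = 270.1 m
rate = 270.1 m / 761 ka = 0.000355 m/yr = 0.355 m/kyr

0.355 m/kyr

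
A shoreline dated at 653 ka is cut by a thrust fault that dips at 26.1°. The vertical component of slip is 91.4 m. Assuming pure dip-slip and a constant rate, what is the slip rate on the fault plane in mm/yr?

dip-slip = throw / sin(dip) = 91.4 m / sin(26.1°) = 207.8 m
rate = 207.8 m / 653 ka = 0.000318 m/yr = 0.318 mm/yr

0.318 mm/yr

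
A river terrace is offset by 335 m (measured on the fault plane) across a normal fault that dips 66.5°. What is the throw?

307 m

throw = dip-slip × sin(dip) = 335 m × sin(66.5°) = 307 m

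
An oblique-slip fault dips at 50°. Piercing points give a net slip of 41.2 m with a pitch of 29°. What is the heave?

dip-slip = net slip × sin(rake) = 41.2 m × sin(29°) = 19.97 m
heave = dip-slip × cos(dip) = 19.97 × cos(50°) = 12.8 m

12.8 m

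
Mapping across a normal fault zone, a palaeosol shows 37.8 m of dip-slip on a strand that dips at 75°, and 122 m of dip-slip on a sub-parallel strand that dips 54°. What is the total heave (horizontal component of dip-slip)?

heave_A = 37.8 × cos(75°) = 9.783 m
heave_B = 122 × cos(54°) = 71.71 m
total = 9.783 + 71.71 = 81.5 m

81.5 m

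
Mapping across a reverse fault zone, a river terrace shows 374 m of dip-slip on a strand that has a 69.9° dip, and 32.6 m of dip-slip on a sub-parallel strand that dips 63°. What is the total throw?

380 m

throw_A = 374 × sin(69.9°) = 351.2 m
throw_B = 32.6 × sin(63°) = 29.05 m
total = 351.2 + 29.05 = 380 m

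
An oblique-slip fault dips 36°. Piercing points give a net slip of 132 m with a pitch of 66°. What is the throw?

70.9 m

dip-slip = net slip × sin(rake) = 132 m × sin(66°) = 120.6 m
throw = dip-slip × sin(dip) = 120.6 × sin(36°) = 70.9 m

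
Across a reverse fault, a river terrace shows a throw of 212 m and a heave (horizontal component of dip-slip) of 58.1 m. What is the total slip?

net slip = √(throw² + heave²) = √(212² + 58.1²) = 220 m

220 m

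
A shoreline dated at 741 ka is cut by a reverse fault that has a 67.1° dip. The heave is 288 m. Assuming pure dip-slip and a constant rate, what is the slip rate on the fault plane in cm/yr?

0.0999 cm/yr

dip-slip = heave / cos(dip) = 288 m / cos(67.1°) = 740.1 m
rate = 740.1 m / 741 ka = 0.000999 m/yr = 0.0999 cm/yr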